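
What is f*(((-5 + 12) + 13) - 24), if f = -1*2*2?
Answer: 16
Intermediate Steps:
f = -4 (f = -2*2 = -4)
f*(((-5 + 12) + 13) - 24) = -4*(((-5 + 12) + 13) - 24) = -4*((7 + 13) - 24) = -4*(20 - 24) = -4*(-4) = 16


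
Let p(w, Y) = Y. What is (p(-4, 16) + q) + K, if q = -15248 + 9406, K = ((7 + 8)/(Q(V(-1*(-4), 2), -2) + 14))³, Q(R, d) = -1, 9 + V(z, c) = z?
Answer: -12796347/2197 ≈ -5824.5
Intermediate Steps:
V(z, c) = -9 + z
K = 3375/2197 (K = ((7 + 8)/(-1 + 14))³ = (15/13)³ = 3375/2197 ≈ 1.5362)
q = -5842
(p(-4, 16) + q) + K = (16 - 5842) + 3375/2197 = -5826 + 3375/2197 = -12796347/2197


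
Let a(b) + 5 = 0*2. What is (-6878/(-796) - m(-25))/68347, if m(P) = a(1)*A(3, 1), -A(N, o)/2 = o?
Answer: -541/27202106 ≈ -1.9888e-5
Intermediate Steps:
A(N, o) = -2*o
a(b) = -5 (a(b) = -5 + 0*2 = -5 + 0 = -5)
m(P) = 10 (m(P) = -(-10) = -5*(-2) = 10)
(-6878/(-796) - m(-25))/68347 = (-6878/(-796) - 1*10)/68347 = (-6878*(-1/796) - 10)*(1/68347) = (3439/398 - 10)*(1/68347) = -541/398*1/68347 = -541/27202106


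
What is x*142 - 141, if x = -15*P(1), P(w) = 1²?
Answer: -2271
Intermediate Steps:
P(w) = 1
x = -15 (x = -15*1 = -15)
x*142 - 141 = -15*142 - 141 = -2130 - 141 = -2271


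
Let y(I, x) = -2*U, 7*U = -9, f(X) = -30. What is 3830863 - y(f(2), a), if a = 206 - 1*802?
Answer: 26816023/7 ≈ 3.8309e+6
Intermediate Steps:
U = -9/7 (U = (1/7)*(-9) = -9/7 ≈ -1.2857)
a = -596 (a = 206 - 802 = -596)
y(I, x) = 18/7 (y(I, x) = -2*(-9/7) = 18/7)
3830863 - y(f(2), a) = 3830863 - 1*18/7 = 3830863 - 18/7 = 26816023/7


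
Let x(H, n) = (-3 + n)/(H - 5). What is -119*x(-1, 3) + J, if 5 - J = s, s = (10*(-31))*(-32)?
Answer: -9915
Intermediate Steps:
x(H, n) = (-3 + n)/(-5 + H)
s = 9920 (s = -310*(-32) = 9920)
J = -9915 (J = 5 - 1*9920 = 5 - 9920 = -9915)
-119*x(-1, 3) + J = -119*(-3 + 3)/(-5 - 1) - 9915 = -119*0/(-6) - 9915 = -(-119)*0/6 - 9915 = -119*0 - 9915 = 0 - 9915 = -9915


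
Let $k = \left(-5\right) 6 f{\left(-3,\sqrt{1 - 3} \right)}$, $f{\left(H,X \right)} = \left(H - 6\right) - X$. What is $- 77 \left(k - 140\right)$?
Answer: $-10010 - 2310 i \sqrt{2} \approx -10010.0 - 3266.8 i$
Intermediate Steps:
$f{\left(H,X \right)} = -6 + H - X$ ($f{\left(H,X \right)} = \left(H - 6\right) - X = \left(-6 + H\right) - X = -6 + H - X$)
$k = 270 + 30 i \sqrt{2}$ ($k = \left(-5\right) 6 \left(-6 - 3 - \sqrt{1 - 3}\right) = - 30 \left(-6 - 3 - \sqrt{-2}\right) = - 30 \left(-6 - 3 - i \sqrt{2}\right) = - 30 \left(-9 - i \sqrt{2}\right) = 270 + 30 i \sqrt{2} \approx 270.0 + 42.426 i$)
$- 77 \left(k - 140\right) = - 77 \left(\left(270 + 30 i \sqrt{2}\right) - 140\right) = - 77 \left(130 + 30 i \sqrt{2}\right) = -10010 - 2310 i \sqrt{2}$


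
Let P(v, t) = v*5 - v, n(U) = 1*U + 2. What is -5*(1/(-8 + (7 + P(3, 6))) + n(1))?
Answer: -170/11 ≈ -15.455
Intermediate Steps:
n(U) = 2 + U (n(U) = U + 2 = 2 + U)
P(v, t) = 4*v (P(v, t) = 5*v - v = 4*v)
-5*(1/(-8 + (7 + P(3, 6))) + n(1)) = -5*(1/(-8 + (7 + 4*3)) + (2 + 1)) = -5*(1/(-8 + (7 + 12)) + 3) = -5*(1/(-8 + 19) + 3) = -5*(1/11 + 3) = -5*34/11 = -170/11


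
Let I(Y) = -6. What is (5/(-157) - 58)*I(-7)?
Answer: 54666/157 ≈ 348.19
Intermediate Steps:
(5/(-157) - 58)*I(-7) = (5/(-157) - 58)*(-6) = (5*(-1/157) - 58)*(-6) = (-5/157 - 58)*(-6) = -9111/157*(-6) = 54666/157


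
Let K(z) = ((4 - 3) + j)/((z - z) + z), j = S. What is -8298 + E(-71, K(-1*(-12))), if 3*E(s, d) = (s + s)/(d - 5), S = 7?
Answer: -107732/13 ≈ -8287.1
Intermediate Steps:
j = 7
K(z) = 8/z (K(z) = ((4 - 3) + 7)/((z - z) + z) = (1 + 7)/(0 + z) = 8/z)
E(s, d) = 2*s/(3*(-5 + d)) (E(s, d) = ((s + s)/(d - 5))/3 = ((2*s)/(-5 + d))/3 = (2*s/(-5 + d))/3 = 2*s/(3*(-5 + d)))
-8298 + E(-71, K(-1*(-12))) = -8298 + (⅔)*(-71)/(-5 + 8/((-1*(-12)))) = -8298 + (⅔)*(-71)/(-5 + 8/12) = -8298 + (⅔)*(-71)/(-5 + 8*(1/12)) = -8298 + (⅔)*(-71)/(-5 + ⅔) = -8298 + (⅔)*(-71)/(-13/3) = -8298 + (⅔)*(-71)*(-3/13) = -8298 + 142/13 = -107732/13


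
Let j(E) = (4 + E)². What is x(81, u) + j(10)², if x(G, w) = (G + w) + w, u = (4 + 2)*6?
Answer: 38569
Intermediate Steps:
u = 36 (u = 6*6 = 36)
x(G, w) = G + 2*w
x(81, u) + j(10)² = (81 + 2*36) + ((4 + 10)²)² = (81 + 72) + (14²)² = 153 + 196² = 153 + 38416 = 38569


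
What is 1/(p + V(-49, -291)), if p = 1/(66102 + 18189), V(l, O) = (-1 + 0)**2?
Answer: 84291/84292 ≈ 0.99999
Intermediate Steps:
V(l, O) = 1 (V(l, O) = (-1)**2 = 1)
p = 1/84291 ≈ 1.1864e-5
1/(p + V(-49, -291)) = 1/(1/84291 + 1) = 1/(84292/84291) = 84291/84292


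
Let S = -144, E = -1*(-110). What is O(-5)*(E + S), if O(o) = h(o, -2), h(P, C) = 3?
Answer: -102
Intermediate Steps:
O(o) = 3
E = 110
O(-5)*(E + S) = 3*(110 - 144) = 3*(-34) = -102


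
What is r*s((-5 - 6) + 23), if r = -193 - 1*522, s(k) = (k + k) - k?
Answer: -8580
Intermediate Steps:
s(k) = k (s(k) = 2*k - k = k)
r = -715 (r = -193 - 522 = -715)
r*s((-5 - 6) + 23) = -715*((-5 - 6) + 23) = -715*(-11 + 23) = -715*12 = -8580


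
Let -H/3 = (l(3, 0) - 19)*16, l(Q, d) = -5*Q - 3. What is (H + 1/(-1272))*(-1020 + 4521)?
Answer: 2636335857/424 ≈ 6.2178e+6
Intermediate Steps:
l(Q, d) = -3 - 5*Q
H = 1776 (H = -3*((-3 - 5*3) - 19)*16 = -3*((-3 - 15) - 19)*16 = -3*(-18 - 19)*16 = -(-111)*16 = -3*(-592) = 1776)
(H + 1/(-1272))*(-1020 + 4521) = (1776 + 1/(-1272))*(-1020 + 4521) = (1776 - 1/1272)*3501 = (2259071/1272)*3501 = 2636335857/424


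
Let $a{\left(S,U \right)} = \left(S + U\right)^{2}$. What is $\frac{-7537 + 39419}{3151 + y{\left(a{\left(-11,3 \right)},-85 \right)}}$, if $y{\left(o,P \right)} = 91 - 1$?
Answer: $\frac{31882}{3241} \approx 9.8371$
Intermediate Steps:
$y{\left(o,P \right)} = 90$ ($y{\left(o,P \right)} = 91 - 1 = 90$)
$\frac{-7537 + 39419}{3151 + y{\left(a{\left(-11,3 \right)},-85 \right)}} = \frac{-7537 + 39419}{3151 + 90} = \frac{31882}{3241}$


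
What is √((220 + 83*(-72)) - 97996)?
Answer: 6*I*√2882 ≈ 322.11*I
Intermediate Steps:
√((220 + 83*(-72)) - 97996) = √((220 - 5976) - 97996) = √(-5756 - 97996) = √(-103752) = 6*I*√2882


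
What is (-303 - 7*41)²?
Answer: 348100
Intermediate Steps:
(-303 - 7*41)² = (-303 - 287)² = (-590)² = 348100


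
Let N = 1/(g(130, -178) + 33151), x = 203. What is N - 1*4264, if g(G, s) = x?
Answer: -142221455/33354 ≈ -4264.0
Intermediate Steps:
g(G, s) = 203
N = 1/33354 (N = 1/(203 + 33151) = 1/33354 ≈ 2.9981e-5)
N - 1*4264 = 1/33354 - 1*4264 = 1/33354 - 4264 = -142221455/33354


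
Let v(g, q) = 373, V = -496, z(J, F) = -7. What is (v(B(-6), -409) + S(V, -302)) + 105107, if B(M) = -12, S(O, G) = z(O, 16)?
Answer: 105473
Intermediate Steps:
S(O, G) = -7
(v(B(-6), -409) + S(V, -302)) + 105107 = (373 - 7) + 105107 = 366 + 105107 = 105473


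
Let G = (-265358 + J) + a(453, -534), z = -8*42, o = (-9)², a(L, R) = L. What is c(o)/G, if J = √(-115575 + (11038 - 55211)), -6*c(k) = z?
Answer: -14834680/70174818773 - 112*I*√39937/70174818773 ≈ -0.0002114 - 3.1895e-7*I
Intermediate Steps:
o = 81
z = -336
c(k) = 56 (c(k) = -⅙*(-336) = 56)
J = 2*I*√39937 (J = √(-115575 - 44173) = √(-159748) = 2*I*√39937 ≈ 399.69*I)
G = -264905 + 2*I*√39937 (G = (-265358 + 2*I*√39937) + 453 = -264905 + 2*I*√39937 ≈ -2.6491e+5 + 399.69*I)
c(o)/G = 56/(-264905 + 2*I*√39937)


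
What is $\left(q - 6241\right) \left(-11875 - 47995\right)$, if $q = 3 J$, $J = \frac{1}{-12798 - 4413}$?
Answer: $\frac{2143622479660}{5737} \approx 3.7365 \cdot 10^{8}$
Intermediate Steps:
$J = - \frac{1}{17211}$ ($J = \frac{1}{-17211} = - \frac{1}{17211} \approx -5.8102 \cdot 10^{-5}$)
$q = - \frac{1}{5737}$ ($q = 3 \left(- \frac{1}{17211}\right) = - \frac{1}{5737} \approx -0.00017431$)
$\left(q - 6241\right) \left(-11875 - 47995\right) = \left(- \frac{1}{5737} - 6241\right) \left(-11875 - 47995\right) = \left(- \frac{35804618}{5737}\right) \left(-59870\right) = \frac{2143622479660}{5737}$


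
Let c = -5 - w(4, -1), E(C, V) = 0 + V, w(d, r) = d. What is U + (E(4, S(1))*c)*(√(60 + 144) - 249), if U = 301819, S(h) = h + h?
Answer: 306301 - 36*√51 ≈ 3.0604e+5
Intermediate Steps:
S(h) = 2*h
E(C, V) = V
c = -9 (c = -5 - 1*4 = -5 - 4 = -9)
U + (E(4, S(1))*c)*(√(60 + 144) - 249) = 301819 + ((2*1)*(-9))*(√(60 + 144) - 249) = 301819 + (2*(-9))*(√204 - 249) = 301819 - 18*(2*√51 - 249) = 301819 - 18*(-249 + 2*√51) = 301819 + (4482 - 36*√51) = 306301 - 36*√51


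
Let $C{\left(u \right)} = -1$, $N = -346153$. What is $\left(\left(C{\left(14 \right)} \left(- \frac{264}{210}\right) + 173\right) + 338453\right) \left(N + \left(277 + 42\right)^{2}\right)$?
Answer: $- \frac{2896522741968}{35} \approx -8.2758 \cdot 10^{10}$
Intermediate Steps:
$\left(\left(C{\left(14 \right)} \left(- \frac{264}{210}\right) + 173\right) + 338453\right) \left(N + \left(277 + 42\right)^{2}\right) = \left(\left(- \frac{-264}{210} + 173\right) + 338453\right) \left(-346153 + \left(277 + 42\right)^{2}\right) = \left(\left(- \frac{-264}{210} + 173\right) + 338453\right) \left(-346153 + 319^{2}\right) = \left(\left(\left(-1\right) \left(- \frac{44}{35}\right) + 173\right) + 338453\right) \left(-346153 + 101761\right) = \left(\left(\frac{44}{35} + 173\right) + 338453\right) \left(-244392\right) = \left(\frac{6099}{35} + 338453\right) \left(-244392\right) = \frac{11851954}{35} \left(-244392\right) = - \frac{2896522741968}{35}$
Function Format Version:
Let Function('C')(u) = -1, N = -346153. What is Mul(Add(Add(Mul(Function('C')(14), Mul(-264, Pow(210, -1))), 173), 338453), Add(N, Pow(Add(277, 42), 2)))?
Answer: Rational(-2896522741968, 35) ≈ -8.2758e+10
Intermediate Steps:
Mul(Add(Add(Mul(Function('C')(14), Mul(-264, Pow(210, -1))), 173), 338453), Add(N, Pow(Add(277, 42), 2))) = Mul(Add(Add(Mul(-1, Mul(-264, Pow(210, -1))), 173), 338453), Add(-346153, Pow(Add(277, 42), 2))) = Mul(Add(Add(Mul(-1, Mul(-264, Rational(1, 210))), 173), 338453), Add(-346153, Pow(319, 2))) = Mul(Add(Add(Mul(-1, Rational(-44, 35)), 173), 338453), Add(-346153, 101761)) = Mul(Add(Add(Rational(44, 35), 173), 338453), -244392) = Mul(Add(Rational(6099, 35), 338453), -244392) = Mul(Rational(11851954, 35), -244392) = Rational(-2896522741968, 35)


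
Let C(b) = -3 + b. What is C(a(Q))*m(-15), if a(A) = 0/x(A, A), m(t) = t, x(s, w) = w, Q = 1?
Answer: 45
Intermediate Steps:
a(A) = 0 (a(A) = 0/A = 0)
C(a(Q))*m(-15) = (-3 + 0)*(-15) = -3*(-15) = 45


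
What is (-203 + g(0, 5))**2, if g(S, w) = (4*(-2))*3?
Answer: 51529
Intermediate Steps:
g(S, w) = -24 (g(S, w) = -8*3 = -24)
(-203 + g(0, 5))**2 = (-203 - 24)**2 = (-227)**2 = 51529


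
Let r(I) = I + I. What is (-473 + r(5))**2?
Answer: 214369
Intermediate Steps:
r(I) = 2*I
(-473 + r(5))**2 = (-473 + 2*5)**2 = (-473 + 10)**2 = (-463)**2 = 214369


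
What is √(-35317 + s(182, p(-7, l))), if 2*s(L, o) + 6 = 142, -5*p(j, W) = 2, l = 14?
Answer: I*√35249 ≈ 187.75*I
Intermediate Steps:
p(j, W) = -⅖ (p(j, W) = -⅕*2 = -⅖)
s(L, o) = 68 (s(L, o) = -3 + (½)*142 = -3 + 71 = 68)
√(-35317 + s(182, p(-7, l))) = √(-35317 + 68) = √(-35249) = I*√35249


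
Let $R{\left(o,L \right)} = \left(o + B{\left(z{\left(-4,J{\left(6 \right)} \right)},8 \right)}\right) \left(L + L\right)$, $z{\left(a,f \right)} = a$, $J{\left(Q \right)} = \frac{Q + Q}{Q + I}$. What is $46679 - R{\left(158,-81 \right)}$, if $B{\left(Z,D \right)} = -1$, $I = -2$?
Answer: $72113$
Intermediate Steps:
$J{\left(Q \right)} = \frac{2 Q}{-2 + Q}$ ($J{\left(Q \right)} = \frac{Q + Q}{Q - 2} = \frac{2 Q}{-2 + Q}$)
$R{\left(o,L \right)} = 2 L \left(-1 + o\right)$ ($R{\left(o,L \right)} = \left(o - 1\right) \left(L + L\right) = \left(-1 + o\right) 2 L = 2 L \left(-1 + o\right)$)
$46679 - R{\left(158,-81 \right)} = 46679 - 2 \left(-81\right) \left(-1 + 158\right) = 46679 - 2 \left(-81\right) 157 = 46679 - -25434 = 46679 + 25434 = 72113$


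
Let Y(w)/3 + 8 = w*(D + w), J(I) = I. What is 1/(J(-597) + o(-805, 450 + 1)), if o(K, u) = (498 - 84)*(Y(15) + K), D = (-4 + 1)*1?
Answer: -1/120243 ≈ -8.3165e-6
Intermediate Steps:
D = -3 (D = -3*1 = -3)
Y(w) = -24 + 3*w*(-3 + w) (Y(w) = -24 + 3*(w*(-3 + w)) = -24 + 3*w*(-3 + w))
o(K, u) = 213624 + 414*K (o(K, u) = (498 - 84)*((-24 - 9*15 + 3*15²) + K) = 414*((-24 - 135 + 3*225) + K) = 414*((-24 - 135 + 675) + K) = 414*(516 + K) = 213624 + 414*K)
1/(J(-597) + o(-805, 450 + 1)) = 1/(-597 + (213624 + 414*(-805))) = 1/(-597 + (213624 - 333270)) = 1/(-597 - 119646) = 1/(-120243) = -1/120243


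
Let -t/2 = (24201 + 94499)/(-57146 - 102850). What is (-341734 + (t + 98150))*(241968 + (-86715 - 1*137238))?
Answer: -58507057681330/13333 ≈ -4.3881e+9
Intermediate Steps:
t = 59350/39999 (t = -2*(24201 + 94499)/(-57146 - 102850) = -237400/(-159996) = -237400*(-1)/159996 = -2*(-29675/39999) = 59350/39999 ≈ 1.4838)
(-341734 + (t + 98150))*(241968 + (-86715 - 1*137238)) = (-341734 + (59350/39999 + 98150))*(241968 + (-86715 - 1*137238)) = (-341734 + 3925961200/39999)*(241968 + (-86715 - 137238)) = -9743057066*(241968 - 223953)/39999 = -9743057066/39999*18015 = -58507057681330/13333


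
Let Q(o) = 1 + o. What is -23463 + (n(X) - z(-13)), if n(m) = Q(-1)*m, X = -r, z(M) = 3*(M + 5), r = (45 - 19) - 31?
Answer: -23439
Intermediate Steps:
r = -5 (r = 26 - 31 = -5)
z(M) = 15 + 3*M (z(M) = 3*(5 + M) = 15 + 3*M)
X = 5 (X = -1*(-5) = 5)
n(m) = 0 (n(m) = (1 - 1)*m = 0*m = 0)
-23463 + (n(X) - z(-13)) = -23463 + (0 - (15 + 3*(-13))) = -23463 + (0 - (15 - 39)) = -23463 + (0 - 1*(-24)) = -23463 + (0 + 24) = -23463 + 24 = -23439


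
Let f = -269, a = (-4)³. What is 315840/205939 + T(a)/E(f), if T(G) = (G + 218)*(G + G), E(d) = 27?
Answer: -4050941888/5560353 ≈ -728.54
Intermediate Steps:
a = -64
T(G) = 2*G*(218 + G) (T(G) = (218 + G)*(2*G) = 2*G*(218 + G))
315840/205939 + T(a)/E(f) = 315840/205939 + (2*(-64)*(218 - 64))/27 = 315840*(1/205939) + (2*(-64)*154)*(1/27) = 315840/205939 - 19712*1/27 = 315840/205939 - 19712/27 = -4050941888/5560353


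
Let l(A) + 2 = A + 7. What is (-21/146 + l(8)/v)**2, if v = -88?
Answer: 3508129/41267776 ≈ 0.085009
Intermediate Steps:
l(A) = 5 + A (l(A) = -2 + (A + 7) = -2 + (7 + A) = 5 + A)
(-21/146 + l(8)/v)**2 = (-21/146 + (5 + 8)/(-88))**2 = (-21*1/146 + 13*(-1/88))**2 = (-21/146 - 13/88)**2 = (-1873/6424)**2 = 3508129/41267776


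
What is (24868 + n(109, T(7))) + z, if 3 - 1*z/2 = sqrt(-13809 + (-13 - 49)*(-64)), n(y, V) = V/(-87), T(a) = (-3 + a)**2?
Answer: 2164022/87 - 2*I*sqrt(9841) ≈ 24874.0 - 198.4*I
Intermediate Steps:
n(y, V) = -V/87 (n(y, V) = V*(-1/87) = -V/87)
z = 6 - 2*I*sqrt(9841) (z = 6 - 2*sqrt(-13809 + (-13 - 49)*(-64)) = 6 - 2*sqrt(-13809 - 62*(-64)) = 6 - 2*sqrt(-13809 + 3968) = 6 - 2*I*sqrt(9841) ≈ 6.0 - 198.4*I)
(24868 + n(109, T(7))) + z = (24868 - (-3 + 7)**2/87) + (6 - 2*I*sqrt(9841)) = (24868 - 1/87*4**2) + (6 - 2*I*sqrt(9841)) = (24868 - 1/87*16) + (6 - 2*I*sqrt(9841)) = (24868 - 16/87) + (6 - 2*I*sqrt(9841)) = 2163500/87 + (6 - 2*I*sqrt(9841)) = 2164022/87 - 2*I*sqrt(9841)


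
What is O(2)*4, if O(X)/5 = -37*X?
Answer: -1480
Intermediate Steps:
O(X) = -185*X (O(X) = 5*(-37*X) = -185*X)
O(2)*4 = -185*2*4 = -370*4 = -1480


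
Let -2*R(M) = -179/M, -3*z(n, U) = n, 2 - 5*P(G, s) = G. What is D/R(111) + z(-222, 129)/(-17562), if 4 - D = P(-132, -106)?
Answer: -222262663/7858995 ≈ -28.281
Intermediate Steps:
P(G, s) = ⅖ - G/5
D = -114/5 (D = 4 - (⅖ - ⅕*(-132)) = 4 - (⅖ + 132/5) = 4 - 1*134/5 = 4 - 134/5 = -114/5 ≈ -22.800)
z(n, U) = -n/3
R(M) = 179/(2*M) (R(M) = -(-179)/(2*M) = 179/(2*M))
D/R(111) + z(-222, 129)/(-17562) = -114/(5*((179/2)/111)) - ⅓*(-222)/(-17562) = -114/(5*((179/2)*(1/111))) + 74*(-1/17562) = -114/(5*179/222) - 37/8781 = -114/5*222/179 - 37/8781 = -25308/895 - 37/8781 = -222262663/7858995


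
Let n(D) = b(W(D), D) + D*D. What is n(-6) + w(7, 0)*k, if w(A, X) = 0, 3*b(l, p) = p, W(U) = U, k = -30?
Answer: 34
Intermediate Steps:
b(l, p) = p/3
n(D) = D**2 + D/3 (n(D) = D/3 + D*D = D/3 + D**2 = D**2 + D/3)
n(-6) + w(7, 0)*k = -6*(1/3 - 6) + 0*(-30) = -6*(-17/3) + 0 = 34 + 0 = 34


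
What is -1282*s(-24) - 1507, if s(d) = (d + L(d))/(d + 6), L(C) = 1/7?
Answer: -201988/63 ≈ -3206.2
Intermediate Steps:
L(C) = ⅐
s(d) = (⅐ + d)/(6 + d) (s(d) = (d + ⅐)/(d + 6) = (⅐ + d)/(6 + d))
-1282*s(-24) - 1507 = -1282*(⅐ - 24)/(6 - 24) - 1507 = -1282*(-167)/((-18)*7) - 1507 = -(-641)*(-167)/(9*7) - 1507 = -1282*167/126 - 1507 = -107047/63 - 1507 = -201988/63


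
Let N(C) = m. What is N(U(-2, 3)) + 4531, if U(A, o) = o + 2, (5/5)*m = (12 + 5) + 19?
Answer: 4567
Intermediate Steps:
m = 36 (m = (12 + 5) + 19 = 17 + 19 = 36)
U(A, o) = 2 + o
N(C) = 36
N(U(-2, 3)) + 4531 = 36 + 4531 = 4567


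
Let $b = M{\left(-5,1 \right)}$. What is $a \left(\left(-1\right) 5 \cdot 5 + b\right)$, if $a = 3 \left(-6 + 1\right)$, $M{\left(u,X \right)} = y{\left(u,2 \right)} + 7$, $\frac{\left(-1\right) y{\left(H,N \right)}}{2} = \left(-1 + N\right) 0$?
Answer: $270$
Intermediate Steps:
$y{\left(H,N \right)} = 0$ ($y{\left(H,N \right)} = - 2 \left(-1 + N\right) 0 = \left(-2\right) 0 = 0$)
$M{\left(u,X \right)} = 7$ ($M{\left(u,X \right)} = 0 + 7 = 7$)
$b = 7$
$a = -15$ ($a = 3 \left(-5\right) = -15$)
$a \left(\left(-1\right) 5 \cdot 5 + b\right) = - 15 \left(\left(-1\right) 5 \cdot 5 + 7\right) = - 15 \left(\left(-5\right) 5 + 7\right) = - 15 \left(-25 + 7\right) = \left(-15\right) \left(-18\right) = 270$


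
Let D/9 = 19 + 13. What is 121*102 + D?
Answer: 12630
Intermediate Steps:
D = 288 (D = 9*(19 + 13) = 9*32 = 288)
121*102 + D = 121*102 + 288 = 12342 + 288 = 12630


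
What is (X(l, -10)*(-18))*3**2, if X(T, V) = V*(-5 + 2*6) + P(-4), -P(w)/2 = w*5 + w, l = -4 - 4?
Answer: 3564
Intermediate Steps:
l = -8
P(w) = -12*w (P(w) = -2*(w*5 + w) = -2*(5*w + w) = -12*w)
X(T, V) = 48 + 7*V (X(T, V) = V*(-5 + 2*6) - 12*(-4) = V*(-5 + 12) + 48 = V*7 + 48 = 7*V + 48 = 48 + 7*V)
(X(l, -10)*(-18))*3**2 = ((48 + 7*(-10))*(-18))*3**2 = ((48 - 70)*(-18))*9 = -22*(-18)*9 = 396*9 = 3564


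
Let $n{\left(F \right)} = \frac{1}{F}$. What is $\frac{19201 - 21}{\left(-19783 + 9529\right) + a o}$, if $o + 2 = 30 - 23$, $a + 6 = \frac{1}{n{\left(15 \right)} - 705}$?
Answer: $- \frac{202809320}{108743091} \approx -1.865$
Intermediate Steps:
$a = - \frac{63459}{10574}$ ($a = -6 + \frac{1}{\frac{1}{15} - 705} = -6 + \frac{1}{- \frac{10574}{15}} = -6 - \frac{15}{10574} = - \frac{63459}{10574} \approx -6.0014$)
$o = 5$ ($o = -2 + \left(30 - 23\right) = -2 + 7 = 5$)
$\frac{19201 - 21}{\left(-19783 + 9529\right) + a o} = \frac{19201 - 21}{\left(-19783 + 9529\right) - \frac{317295}{10574}} = \frac{19180}{-10254 - \frac{317295}{10574}} = \frac{19180}{- \frac{108743091}{10574}} = 19180 \left(- \frac{10574}{108743091}\right) = - \frac{202809320}{108743091}$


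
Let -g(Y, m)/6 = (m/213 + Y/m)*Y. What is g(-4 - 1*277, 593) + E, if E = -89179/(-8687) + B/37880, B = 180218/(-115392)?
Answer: 3121650593978560704331/799352870695169280 ≈ 3905.2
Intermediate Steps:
B = -90109/57696 (B = 180218*(-1/115392) = -90109/57696 ≈ -1.5618)
E = 194902104825037/18985651157760 (E = -89179/(-8687) - 90109/57696/37880 = -89179*(-1/8687) - 90109/57696*1/37880 = 89179/8687 - 90109/2185524480 = 194902104825037/18985651157760 ≈ 10.266)
g(Y, m) = -6*Y*(m/213 + Y/m) (g(Y, m) = -6*(m/213 + Y/m)*Y = -6*Y*(m/213 + Y/m))
g(-4 - 1*277, 593) + E = -2/71*(-4 - 1*277)*(593² + 213*(-4 - 1*277))/593 + 194902104825037/18985651157760 = -2/71*(-4 - 277)*1/593*(351649 + 213*(-4 - 277)) + 194902104825037/18985651157760 = -2/71*(-281)*1/593*(351649 + 213*(-281)) + 194902104825037/18985651157760 = -2/71*(-281)*1/593*(351649 - 59853) + 194902104825037/18985651157760 = -2/71*(-281)*1/593*291796 + 194902104825037/18985651157760 = 163989352/42103 + 194902104825037/18985651157760 = 3121650593978560704331/799352870695169280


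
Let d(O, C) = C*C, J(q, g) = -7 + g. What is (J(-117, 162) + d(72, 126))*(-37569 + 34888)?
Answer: -42979111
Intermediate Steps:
d(O, C) = C**2
(J(-117, 162) + d(72, 126))*(-37569 + 34888) = ((-7 + 162) + 126**2)*(-37569 + 34888) = (155 + 15876)*(-2681) = 16031*(-2681) = -42979111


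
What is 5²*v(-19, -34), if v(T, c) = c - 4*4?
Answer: -1250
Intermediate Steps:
v(T, c) = -16 + c (v(T, c) = c - 16 = -16 + c)
5²*v(-19, -34) = 5²*(-16 - 34) = 25*(-50) = -1250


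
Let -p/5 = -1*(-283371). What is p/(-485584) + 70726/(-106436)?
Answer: 85381939/37891216 ≈ 2.2533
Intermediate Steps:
p = -1416855 (p = -(-5)*(-283371) = -5*283371 = -1416855)
p/(-485584) + 70726/(-106436) = -1416855/(-485584) + 70726/(-106436) = -1416855*(-1/485584) + 70726*(-1/106436) = 4155/1424 - 35363/53218 = 85381939/37891216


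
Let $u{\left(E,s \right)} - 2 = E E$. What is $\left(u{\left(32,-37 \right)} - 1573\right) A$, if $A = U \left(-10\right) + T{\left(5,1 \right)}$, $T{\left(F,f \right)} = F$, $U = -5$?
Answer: $-30085$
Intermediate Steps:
$u{\left(E,s \right)} = 2 + E^{2}$ ($u{\left(E,s \right)} = 2 + E E = 2 + E^{2}$)
$A = 55$ ($A = \left(-5\right) \left(-10\right) + 5 = 50 + 5 = 55$)
$\left(u{\left(32,-37 \right)} - 1573\right) A = \left(\left(2 + 32^{2}\right) - 1573\right) 55 = \left(\left(2 + 1024\right) - 1573\right) 55 = \left(1026 - 1573\right) 55 = \left(-547\right) 55 = -30085$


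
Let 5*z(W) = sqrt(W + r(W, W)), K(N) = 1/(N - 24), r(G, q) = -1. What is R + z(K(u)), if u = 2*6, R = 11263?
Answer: 11263 + I*sqrt(39)/30 ≈ 11263.0 + 0.20817*I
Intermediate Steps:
u = 12
K(N) = 1/(-24 + N)
z(W) = sqrt(-1 + W)/5 (z(W) = sqrt(W - 1)/5 = sqrt(-1 + W)/5)
R + z(K(u)) = 11263 + sqrt(-1 + 1/(-24 + 12))/5 = 11263 + sqrt(-1 + 1/(-12))/5 = 11263 + sqrt(-1 - 1/12)/5 = 11263 + sqrt(-13/12)/5 = 11263 + (I*sqrt(39)/6)/5 = 11263 + I*sqrt(39)/30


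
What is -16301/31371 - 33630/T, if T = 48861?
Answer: -205721099/170313159 ≈ -1.2079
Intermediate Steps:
-16301/31371 - 33630/T = -16301/31371 - 33630/48861 = -16301*1/31371 - 33630*1/48861 = -16301/31371 - 11210/16287 = -205721099/170313159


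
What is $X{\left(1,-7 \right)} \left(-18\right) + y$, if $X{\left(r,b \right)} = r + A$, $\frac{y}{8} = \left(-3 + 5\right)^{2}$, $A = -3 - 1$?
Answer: $86$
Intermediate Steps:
$A = -4$
$y = 32$ ($y = 8 \left(-3 + 5\right)^{2} = 8 \cdot 2^{2} = 8 \cdot 4 = 32$)
$X{\left(r,b \right)} = -4 + r$ ($X{\left(r,b \right)} = r - 4 = -4 + r$)
$X{\left(1,-7 \right)} \left(-18\right) + y = \left(-4 + 1\right) \left(-18\right) + 32 = \left(-3\right) \left(-18\right) + 32 = 54 + 32 = 86$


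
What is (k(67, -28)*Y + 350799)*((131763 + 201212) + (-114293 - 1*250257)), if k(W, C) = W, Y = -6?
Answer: -11063785275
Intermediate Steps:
(k(67, -28)*Y + 350799)*((131763 + 201212) + (-114293 - 1*250257)) = (67*(-6) + 350799)*((131763 + 201212) + (-114293 - 1*250257)) = (-402 + 350799)*(332975 + (-114293 - 250257)) = 350397*(332975 - 364550) = 350397*(-31575) = -11063785275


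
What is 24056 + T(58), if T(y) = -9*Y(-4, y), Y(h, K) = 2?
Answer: 24038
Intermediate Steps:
T(y) = -18 (T(y) = -9*2 = -18)
24056 + T(58) = 24056 - 18 = 24038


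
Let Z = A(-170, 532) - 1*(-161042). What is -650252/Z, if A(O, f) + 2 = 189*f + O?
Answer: -325126/130709 ≈ -2.4874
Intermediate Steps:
A(O, f) = -2 + O + 189*f (A(O, f) = -2 + (189*f + O) = -2 + (O + 189*f) = -2 + O + 189*f)
Z = 261418 (Z = (-2 - 170 + 189*532) - 1*(-161042) = (-2 - 170 + 100548) + 161042 = 100376 + 161042 = 261418)
-650252/Z = -650252/261418 = -650252*1/261418 = -325126/130709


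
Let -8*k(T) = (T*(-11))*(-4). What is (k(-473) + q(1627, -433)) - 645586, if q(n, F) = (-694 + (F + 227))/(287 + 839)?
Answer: -724001447/1126 ≈ -6.4299e+5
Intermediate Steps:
q(n, F) = -467/1126 + F/1126 (q(n, F) = (-694 + (227 + F))/1126 = (-467 + F)*(1/1126) = -467/1126 + F/1126)
k(T) = -11*T/2 (k(T) = -T*(-11)*(-4)/8 = -(-11*T)*(-4)/8 = -11*T/2)
(k(-473) + q(1627, -433)) - 645586 = (-11/2*(-473) + (-467/1126 + (1/1126)*(-433))) - 645586 = (5203/2 + (-467/1126 - 433/1126)) - 645586 = (5203/2 - 450/563) - 645586 = 2928389/1126 - 645586 = -724001447/1126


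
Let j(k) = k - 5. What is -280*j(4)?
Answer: 280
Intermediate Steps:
j(k) = -5 + k
-280*j(4) = -280*(-5 + 4) = -280*(-1) = -40*(-7) = 280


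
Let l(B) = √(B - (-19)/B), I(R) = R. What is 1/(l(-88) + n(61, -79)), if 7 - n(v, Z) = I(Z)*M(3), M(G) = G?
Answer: 21472/5246931 - 2*I*√170786/5246931 ≈ 0.0040923 - 0.00015753*I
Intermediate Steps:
n(v, Z) = 7 - 3*Z (n(v, Z) = 7 - Z*3 = 7 - 3*Z)
l(B) = √(B + 19/B)
1/(l(-88) + n(61, -79)) = 1/(√(-88 + 19/(-88)) + (7 - 3*(-79))) = 1/(√(-88 + 19*(-1/88)) + (7 + 237)) = 1/(√(-88 - 19/88) + 244) = 1/(√(-7763/88) + 244) = 1/(I*√170786/44 + 244) = 1/(244 + I*√170786/44)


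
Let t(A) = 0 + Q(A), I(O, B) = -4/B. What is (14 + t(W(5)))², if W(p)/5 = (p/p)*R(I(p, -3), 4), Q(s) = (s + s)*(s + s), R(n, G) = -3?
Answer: 835396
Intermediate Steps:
Q(s) = 4*s² (Q(s) = (2*s)*(2*s) = 4*s²)
W(p) = -15 (W(p) = 5*((p/p)*(-3)) = 5*(1*(-3)) = 5*(-3) = -15)
t(A) = 4*A² (t(A) = 0 + 4*A² = 4*A²)
(14 + t(W(5)))² = (14 + 4*(-15)²)² = (14 + 4*225)² = (14 + 900)² = 914² = 835396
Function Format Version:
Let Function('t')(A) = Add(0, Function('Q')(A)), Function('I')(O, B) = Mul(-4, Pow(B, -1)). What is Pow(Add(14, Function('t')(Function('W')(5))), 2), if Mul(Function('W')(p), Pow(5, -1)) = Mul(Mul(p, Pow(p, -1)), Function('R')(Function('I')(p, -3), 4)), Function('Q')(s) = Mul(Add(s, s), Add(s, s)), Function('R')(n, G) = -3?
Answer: 835396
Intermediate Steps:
Function('Q')(s) = Mul(4, Pow(s, 2)) (Function('Q')(s) = Mul(Mul(2, s), Mul(2, s)) = Mul(4, Pow(s, 2)))
Function('W')(p) = -15 (Function('W')(p) = Mul(5, Mul(Mul(p, Pow(p, -1)), -3)) = Mul(5, Mul(1, -3)) = Mul(5, -3) = -15)
Function('t')(A) = Mul(4, Pow(A, 2)) (Function('t')(A) = Add(0, Mul(4, Pow(A, 2))) = Mul(4, Pow(A, 2)))
Pow(Add(14, Function('t')(Function('W')(5))), 2) = Pow(Add(14, Mul(4, Pow(-15, 2))), 2) = Pow(Add(14, Mul(4, 225)), 2) = Pow(Add(14, 900), 2) = Pow(914, 2) = 835396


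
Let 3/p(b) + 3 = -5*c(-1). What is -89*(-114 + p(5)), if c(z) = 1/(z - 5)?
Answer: 133500/13 ≈ 10269.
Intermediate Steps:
c(z) = 1/(-5 + z)
p(b) = -18/13 (p(b) = 3/(-3 - 5/(-5 - 1)) = 3/(-3 - 5/(-6)) = 3/(-3 - 5*(-⅙)) = 3/(-3 + ⅚) = 3/(-13/6) = 3*(-6/13) = -18/13)
-89*(-114 + p(5)) = -89*(-114 - 18/13) = -89*(-1500/13) = 133500/13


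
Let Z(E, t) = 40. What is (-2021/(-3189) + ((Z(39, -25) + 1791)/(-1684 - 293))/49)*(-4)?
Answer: -84418344/34325333 ≈ -2.4594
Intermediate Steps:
(-2021/(-3189) + ((Z(39, -25) + 1791)/(-1684 - 293))/49)*(-4) = (-2021/(-3189) + ((40 + 1791)/(-1684 - 293))/49)*(-4) = (-2021*(-1/3189) + (1831/(-1977))*(1/49))*(-4) = (2021/3189 + (1831*(-1/1977))*(1/49))*(-4) = (2021/3189 - 1831/1977*1/49)*(-4) = (2021/3189 - 1831/96873)*(-4) = (21104586/34325333)*(-4) = -84418344/34325333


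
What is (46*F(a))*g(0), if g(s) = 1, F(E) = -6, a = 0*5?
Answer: -276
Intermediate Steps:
a = 0
(46*F(a))*g(0) = (46*(-6))*1 = -276*1 = -276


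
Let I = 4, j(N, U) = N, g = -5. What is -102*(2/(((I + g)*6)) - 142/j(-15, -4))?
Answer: -4658/5 ≈ -931.60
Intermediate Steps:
-102*(2/(((I + g)*6)) - 142/j(-15, -4)) = -102*(2/(((4 - 5)*6)) - 142/(-15)) = -102*(2/((-1*6)) - 142*(-1/15)) = -102*(2/(-6) + 142/15) = -102*(2*(-⅙) + 142/15) = -102*(-⅓ + 142/15) = -102*137/15 = -4658/5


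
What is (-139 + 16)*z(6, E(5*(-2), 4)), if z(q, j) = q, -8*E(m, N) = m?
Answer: -738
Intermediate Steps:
E(m, N) = -m/8
(-139 + 16)*z(6, E(5*(-2), 4)) = (-139 + 16)*6 = -123*6 = -738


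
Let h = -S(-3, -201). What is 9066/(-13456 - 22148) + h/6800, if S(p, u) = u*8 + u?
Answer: 229903/20175600 ≈ 0.011395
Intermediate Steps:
S(p, u) = 9*u (S(p, u) = 8*u + u = 9*u)
h = 1809 (h = -9*(-201) = -1*(-1809) = 1809)
9066/(-13456 - 22148) + h/6800 = 9066/(-13456 - 22148) + 1809/6800 = 9066/(-35604) + 1809*(1/6800) = 9066*(-1/35604) + 1809/6800 = -1511/5934 + 1809/6800 = 229903/20175600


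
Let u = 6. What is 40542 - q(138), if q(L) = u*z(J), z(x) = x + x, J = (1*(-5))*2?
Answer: 40662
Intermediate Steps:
J = -10 (J = -5*2 = -10)
z(x) = 2*x
q(L) = -120 (q(L) = 6*(2*(-10)) = 6*(-20) = -120)
40542 - q(138) = 40542 - 1*(-120) = 40542 + 120 = 40662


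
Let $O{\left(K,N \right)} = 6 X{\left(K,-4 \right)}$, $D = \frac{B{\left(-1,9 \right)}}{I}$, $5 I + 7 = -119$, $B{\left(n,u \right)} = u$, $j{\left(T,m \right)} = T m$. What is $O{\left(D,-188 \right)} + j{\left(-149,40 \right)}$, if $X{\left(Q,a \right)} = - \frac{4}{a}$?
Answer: $-5954$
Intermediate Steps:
$I = - \frac{126}{5}$ ($I = - \frac{7}{5} + \frac{1}{5} \left(-119\right) = - \frac{7}{5} - \frac{119}{5} = - \frac{126}{5} \approx -25.2$)
$D = - \frac{5}{14}$ ($D = \frac{9}{- \frac{126}{5}} = 9 \left(- \frac{5}{126}\right) = - \frac{5}{14} \approx -0.35714$)
$O{\left(K,N \right)} = 6$ ($O{\left(K,N \right)} = 6 \left(- \frac{4}{-4}\right) = 6 \left(\left(-4\right) \left(- \frac{1}{4}\right)\right) = 6 \cdot 1 = 6$)
$O{\left(D,-188 \right)} + j{\left(-149,40 \right)} = 6 - 5960 = -5954$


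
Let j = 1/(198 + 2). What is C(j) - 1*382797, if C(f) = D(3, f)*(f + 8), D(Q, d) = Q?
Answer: -76554597/200 ≈ -3.8277e+5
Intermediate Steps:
j = 1/200 ≈ 0.0050000
C(f) = 24 + 3*f (C(f) = 3*(f + 8) = 3*(8 + f) = 24 + 3*f)
C(j) - 1*382797 = (24 + 3*(1/200)) - 1*382797 = (24 + 3/200) - 382797 = 4803/200 - 382797 = -76554597/200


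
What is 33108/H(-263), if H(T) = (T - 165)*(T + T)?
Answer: 8277/56282 ≈ 0.14706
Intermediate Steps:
H(T) = 2*T*(-165 + T) (H(T) = (-165 + T)*(2*T) = 2*T*(-165 + T))
33108/H(-263) = 33108/((2*(-263)*(-165 - 263))) = 33108/((2*(-263)*(-428))) = 33108/225128 = 33108*(1/225128) = 8277/56282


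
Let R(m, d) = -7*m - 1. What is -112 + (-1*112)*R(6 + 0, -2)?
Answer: 4704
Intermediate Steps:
R(m, d) = -1 - 7*m
-112 + (-1*112)*R(6 + 0, -2) = -112 + (-1*112)*(-1 - 7*(6 + 0)) = -112 - 112*(-1 - 7*6) = -112 - 112*(-1 - 42) = -112 - 112*(-43) = -112 + 4816 = 4704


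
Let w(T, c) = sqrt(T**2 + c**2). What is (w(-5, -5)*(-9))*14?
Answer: -630*sqrt(2) ≈ -890.95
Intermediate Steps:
(w(-5, -5)*(-9))*14 = (sqrt((-5)**2 + (-5)**2)*(-9))*14 = (sqrt(25 + 25)*(-9))*14 = (sqrt(50)*(-9))*14 = ((5*sqrt(2))*(-9))*14 = -45*sqrt(2)*14 = -630*sqrt(2)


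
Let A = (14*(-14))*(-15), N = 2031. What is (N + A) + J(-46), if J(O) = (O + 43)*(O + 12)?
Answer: 5073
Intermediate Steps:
J(O) = (12 + O)*(43 + O) (J(O) = (43 + O)*(12 + O) = (12 + O)*(43 + O))
A = 2940 (A = -196*(-15) = 2940)
(N + A) + J(-46) = (2031 + 2940) + (516 + (-46)² + 55*(-46)) = 4971 + (516 + 2116 - 2530) = 4971 + 102 = 5073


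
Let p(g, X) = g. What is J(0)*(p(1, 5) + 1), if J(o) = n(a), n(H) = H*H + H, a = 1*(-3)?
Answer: 12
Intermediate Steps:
a = -3
n(H) = H + H**2 (n(H) = H**2 + H = H + H**2)
J(o) = 6 (J(o) = -3*(1 - 3) = -3*(-2) = 6)
J(0)*(p(1, 5) + 1) = 6*(1 + 1) = 6*2 = 12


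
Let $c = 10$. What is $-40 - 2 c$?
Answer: $-60$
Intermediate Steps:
$-40 - 2 c = -40 - 20 = -60$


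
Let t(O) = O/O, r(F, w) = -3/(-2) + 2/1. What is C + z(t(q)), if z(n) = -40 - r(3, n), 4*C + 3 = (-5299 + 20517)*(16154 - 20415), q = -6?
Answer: -64844075/4 ≈ -1.6211e+7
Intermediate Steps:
r(F, w) = 7/2 (r(F, w) = -3*(-½) + 2*1 = 3/2 + 2 = 7/2)
t(O) = 1
C = -64843901/4 (C = -¾ + ((-5299 + 20517)*(16154 - 20415))/4 = -¾ + (15218*(-4261))/4 = -¾ + (¼)*(-64843898) = -¾ - 32421949/2 = -64843901/4 ≈ -1.6211e+7)
z(n) = -87/2 (z(n) = -40 - 1*7/2 = -40 - 7/2 = -87/2)
C + z(t(q)) = -64843901/4 - 87/2 = -64844075/4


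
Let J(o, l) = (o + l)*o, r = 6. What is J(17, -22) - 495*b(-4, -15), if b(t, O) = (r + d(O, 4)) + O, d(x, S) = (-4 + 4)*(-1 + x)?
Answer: 4370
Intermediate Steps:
d(x, S) = 0 (d(x, S) = 0*(-1 + x) = 0)
b(t, O) = 6 + O (b(t, O) = (6 + 0) + O = 6 + O)
J(o, l) = o*(l + o) (J(o, l) = (l + o)*o = o*(l + o))
J(17, -22) - 495*b(-4, -15) = 17*(-22 + 17) - 495*(6 - 15) = 17*(-5) - 495*(-9) = -85 + 4455 = 4370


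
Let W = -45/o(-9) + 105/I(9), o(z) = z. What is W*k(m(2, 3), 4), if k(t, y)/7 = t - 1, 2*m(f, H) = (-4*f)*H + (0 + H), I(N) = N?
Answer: -4025/3 ≈ -1341.7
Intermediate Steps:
m(f, H) = H/2 - 2*H*f (m(f, H) = ((-4*f)*H + (0 + H))/2 = (-4*H*f + H)/2 = (H - 4*H*f)/2 = H/2 - 2*H*f)
k(t, y) = -7 + 7*t (k(t, y) = 7*(t - 1) = 7*(-1 + t) = -7 + 7*t)
W = 50/3 (W = -45/(-9) + 105/9 = -45*(-1/9) + 105*(1/9) = 5 + 35/3 = 50/3 ≈ 16.667)
W*k(m(2, 3), 4) = 50*(-7 + 7*((1/2)*3*(1 - 4*2)))/3 = 50*(-7 + 7*((1/2)*3*(1 - 8)))/3 = 50*(-7 + 7*((1/2)*3*(-7)))/3 = 50*(-7 + 7*(-21/2))/3 = 50*(-7 - 147/2)/3 = (50/3)*(-161/2) = -4025/3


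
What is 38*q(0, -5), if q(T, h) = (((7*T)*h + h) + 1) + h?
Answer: -342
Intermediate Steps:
q(T, h) = 1 + 2*h + 7*T*h (q(T, h) = ((7*T*h + h) + 1) + h = ((h + 7*T*h) + 1) + h = (1 + h + 7*T*h) + h = 1 + 2*h + 7*T*h)
38*q(0, -5) = 38*(1 + 2*(-5) + 7*0*(-5)) = 38*(1 - 10 + 0) = 38*(-9) = -342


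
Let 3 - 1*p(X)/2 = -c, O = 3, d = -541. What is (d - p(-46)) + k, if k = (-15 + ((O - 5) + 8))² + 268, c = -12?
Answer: -174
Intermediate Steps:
p(X) = -18 (p(X) = 6 - (-2)*(-12) = 6 - 2*12 = 6 - 24 = -18)
k = 349 (k = (-15 + ((3 - 5) + 8))² + 268 = (-15 + (-2 + 8))² + 268 = (-15 + 6)² + 268 = (-9)² + 268 = 81 + 268 = 349)
(d - p(-46)) + k = (-541 - 1*(-18)) + 349 = (-541 + 18) + 349 = -523 + 349 = -174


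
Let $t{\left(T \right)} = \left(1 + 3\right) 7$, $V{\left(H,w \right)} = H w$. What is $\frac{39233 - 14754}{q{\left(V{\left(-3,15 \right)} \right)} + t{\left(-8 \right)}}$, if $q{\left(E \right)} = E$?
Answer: $- \frac{24479}{17} \approx -1439.9$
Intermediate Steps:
$t{\left(T \right)} = 28$ ($t{\left(T \right)} = 4 \cdot 7 = 28$)
$\frac{39233 - 14754}{q{\left(V{\left(-3,15 \right)} \right)} + t{\left(-8 \right)}} = \frac{39233 - 14754}{\left(-3\right) 15 + 28} = \frac{24479}{-45 + 28} = \frac{24479}{-17} = 24479 \left(- \frac{1}{17}\right) = - \frac{24479}{17}$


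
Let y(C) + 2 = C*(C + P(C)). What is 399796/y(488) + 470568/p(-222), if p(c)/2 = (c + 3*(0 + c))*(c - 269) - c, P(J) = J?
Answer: 2652458188/1923798535 ≈ 1.3788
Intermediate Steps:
p(c) = -2*c + 8*c*(-269 + c) (p(c) = 2*((c + 3*(0 + c))*(c - 269) - c) = 2*((c + 3*c)*(-269 + c) - c) = 2*((4*c)*(-269 + c) - c) = 2*(4*c*(-269 + c) - c) = 2*(-c + 4*c*(-269 + c)) = -2*c + 8*c*(-269 + c))
y(C) = -2 + 2*C² (y(C) = -2 + C*(C + C) = -2 + C*(2*C) = -2 + 2*C²)
399796/y(488) + 470568/p(-222) = 399796/(-2 + 2*488²) + 470568/((2*(-222)*(-1077 + 4*(-222)))) = 399796/(-2 + 2*238144) + 470568/((2*(-222)*(-1077 - 888))) = 399796/(-2 + 476288) + 470568/((2*(-222)*(-1965))) = 399796/476286 + 470568/872460 = 399796*(1/476286) + 470568*(1/872460) = 199898/238143 + 39214/72705 = 2652458188/1923798535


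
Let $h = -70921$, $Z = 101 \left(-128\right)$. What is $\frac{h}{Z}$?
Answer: $\frac{70921}{12928} \approx 5.4858$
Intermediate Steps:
$Z = -12928$
$\frac{h}{Z} = - \frac{70921}{-12928} = \left(-70921\right) \left(- \frac{1}{12928}\right) = \frac{70921}{12928}$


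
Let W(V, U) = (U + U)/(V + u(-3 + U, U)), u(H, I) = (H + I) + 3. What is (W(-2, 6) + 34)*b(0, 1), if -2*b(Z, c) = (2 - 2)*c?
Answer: 0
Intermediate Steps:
b(Z, c) = 0 (b(Z, c) = -(2 - 2)*c/2 = -0*c = -1/2*0 = 0)
u(H, I) = 3 + H + I
W(V, U) = 2*U/(V + 2*U) (W(V, U) = (U + U)/(V + (3 + (-3 + U) + U)) = (2*U)/(V + 2*U) = 2*U/(V + 2*U))
(W(-2, 6) + 34)*b(0, 1) = (2*6/(-2 + 2*6) + 34)*0 = (2*6/(-2 + 12) + 34)*0 = (2*6/10 + 34)*0 = (2*6*(1/10) + 34)*0 = (6/5 + 34)*0 = (176/5)*0 = 0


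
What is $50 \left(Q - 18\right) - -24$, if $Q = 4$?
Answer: $-676$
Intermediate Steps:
$50 \left(Q - 18\right) - -24 = 50 \left(4 - 18\right) - -24 = 50 \left(-14\right) + 24 = -700 + 24 = -676$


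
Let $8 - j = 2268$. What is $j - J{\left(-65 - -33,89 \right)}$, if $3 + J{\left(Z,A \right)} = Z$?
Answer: $-2225$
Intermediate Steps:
$J{\left(Z,A \right)} = -3 + Z$
$j = -2260$ ($j = 8 - 2268 = -2260$)
$j - J{\left(-65 - -33,89 \right)} = -2260 - \left(-3 - 32\right) = -2260 - -35 = -2260 + 35 = -2225$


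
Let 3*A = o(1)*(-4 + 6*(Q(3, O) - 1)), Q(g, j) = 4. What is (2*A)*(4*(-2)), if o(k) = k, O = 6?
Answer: -224/3 ≈ -74.667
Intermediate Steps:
A = 14/3 (A = (1*(-4 + 6*(4 - 1)))/3 = (1*(-4 + 6*3))/3 = (1*(-4 + 18))/3 = (1*14)/3 = (⅓)*14 = 14/3 ≈ 4.6667)
(2*A)*(4*(-2)) = (2*(14/3))*(4*(-2)) = (28/3)*(-8) = -224/3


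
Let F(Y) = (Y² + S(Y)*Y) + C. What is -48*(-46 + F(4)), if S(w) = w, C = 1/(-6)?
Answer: 680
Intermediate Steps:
C = -⅙ (C = 1*(-⅙) = -⅙ ≈ -0.16667)
F(Y) = -⅙ + 2*Y² (F(Y) = (Y² + Y*Y) - ⅙ = (Y² + Y²) - ⅙ = 2*Y² - ⅙ = -⅙ + 2*Y²)
-48*(-46 + F(4)) = -48*(-46 + (-⅙ + 2*4²)) = -48*(-46 + (-⅙ + 2*16)) = -48*(-46 + (-⅙ + 32)) = -48*(-46 + 191/6) = -48*(-85/6) = 680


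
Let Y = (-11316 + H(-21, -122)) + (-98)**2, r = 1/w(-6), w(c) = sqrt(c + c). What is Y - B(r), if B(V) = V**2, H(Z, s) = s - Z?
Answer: -21755/12 ≈ -1812.9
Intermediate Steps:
w(c) = sqrt(2)*sqrt(c) (w(c) = sqrt(2*c) = sqrt(2)*sqrt(c))
r = -I*sqrt(3)/6 (r = 1/(sqrt(2)*sqrt(-6)) = 1/(sqrt(2)*(I*sqrt(6))) = 1/(2*I*sqrt(3)) = -I*sqrt(3)/6 ≈ -0.28868*I)
Y = -1813 (Y = (-11316 + (-122 - 1*(-21))) + (-98)**2 = (-11316 + (-122 + 21)) + 9604 = (-11316 - 101) + 9604 = -11417 + 9604 = -1813)
Y - B(r) = -1813 - (-I*sqrt(3)/6)**2 = -1813 - 1*(-1/12) = -1813 + 1/12 = -21755/12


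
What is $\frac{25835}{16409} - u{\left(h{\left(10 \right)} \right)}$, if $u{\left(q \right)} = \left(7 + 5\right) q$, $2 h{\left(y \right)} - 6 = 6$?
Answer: $- \frac{1155613}{16409} \approx -70.426$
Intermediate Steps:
$h{\left(y \right)} = 6$ ($h{\left(y \right)} = 3 + \frac{1}{2} \cdot 6 = 3 + 3 = 6$)
$u{\left(q \right)} = 12 q$
$\frac{25835}{16409} - u{\left(h{\left(10 \right)} \right)} = \frac{25835}{16409} - 12 \cdot 6 = 25835 \cdot \frac{1}{16409} - 72 = \frac{25835}{16409} - 72 = - \frac{1155613}{16409}$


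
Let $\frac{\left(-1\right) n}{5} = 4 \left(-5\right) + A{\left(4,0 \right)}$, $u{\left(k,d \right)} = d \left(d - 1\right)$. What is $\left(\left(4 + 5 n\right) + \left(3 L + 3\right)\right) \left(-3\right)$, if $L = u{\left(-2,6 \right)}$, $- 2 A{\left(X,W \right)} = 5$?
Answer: $- \frac{3957}{2} \approx -1978.5$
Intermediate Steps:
$A{\left(X,W \right)} = - \frac{5}{2}$ ($A{\left(X,W \right)} = \left(- \frac{1}{2}\right) 5 = - \frac{5}{2}$)
$u{\left(k,d \right)} = d \left(-1 + d\right)$ ($u{\left(k,d \right)} = d \left(d - 1\right) = d \left(-1 + d\right)$)
$n = \frac{225}{2}$ ($n = - 5 \left(4 \left(-5\right) - \frac{5}{2}\right) = - 5 \left(-20 - \frac{5}{2}\right) = \left(-5\right) \left(- \frac{45}{2}\right) = \frac{225}{2} \approx 112.5$)
$L = 30$ ($L = 6 \left(-1 + 6\right) = 6 \cdot 5 = 30$)
$\left(\left(4 + 5 n\right) + \left(3 L + 3\right)\right) \left(-3\right) = \left(\left(4 + 5 \cdot \frac{225}{2}\right) + \left(3 \cdot 30 + 3\right)\right) \left(-3\right) = \left(\left(4 + \frac{1125}{2}\right) + \left(90 + 3\right)\right) \left(-3\right) = \left(\frac{1133}{2} + 93\right) \left(-3\right) = \frac{1319}{2} \left(-3\right) = - \frac{3957}{2}$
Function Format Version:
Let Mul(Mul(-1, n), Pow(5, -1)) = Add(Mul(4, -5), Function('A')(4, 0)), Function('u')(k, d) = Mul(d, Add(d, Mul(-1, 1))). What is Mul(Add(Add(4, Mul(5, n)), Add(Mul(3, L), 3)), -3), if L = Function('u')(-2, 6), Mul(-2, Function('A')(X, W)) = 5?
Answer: Rational(-3957, 2) ≈ -1978.5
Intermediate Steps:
Function('A')(X, W) = Rational(-5, 2) (Function('A')(X, W) = Mul(Rational(-1, 2), 5) = Rational(-5, 2))
Function('u')(k, d) = Mul(d, Add(-1, d)) (Function('u')(k, d) = Mul(d, Add(d, -1)) = Mul(d, Add(-1, d)))
n = Rational(225, 2) (n = Mul(-5, Add(Mul(4, -5), Rational(-5, 2))) = Mul(-5, Add(-20, Rational(-5, 2))) = Mul(-5, Rational(-45, 2)) = Rational(225, 2) ≈ 112.50)
L = 30 (L = Mul(6, Add(-1, 6)) = Mul(6, 5) = 30)
Mul(Add(Add(4, Mul(5, n)), Add(Mul(3, L), 3)), -3) = Mul(Add(Add(4, Mul(5, Rational(225, 2))), Add(Mul(3, 30), 3)), -3) = Mul(Add(Add(4, Rational(1125, 2)), Add(90, 3)), -3) = Mul(Add(Rational(1133, 2), 93), -3) = Mul(Rational(1319, 2), -3) = Rational(-3957, 2)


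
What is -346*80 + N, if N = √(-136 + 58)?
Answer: -27680 + I*√78 ≈ -27680.0 + 8.8318*I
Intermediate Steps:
N = I*√78 (N = √(-78) = I*√78 ≈ 8.8318*I)
-346*80 + N = -346*80 + I*√78 = -27680 + I*√78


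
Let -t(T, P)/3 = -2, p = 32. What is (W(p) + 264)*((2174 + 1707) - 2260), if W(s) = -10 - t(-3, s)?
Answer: 402008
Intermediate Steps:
t(T, P) = 6 (t(T, P) = -3*(-2) = 6)
W(s) = -16 (W(s) = -10 - 1*6 = -10 - 6 = -16)
(W(p) + 264)*((2174 + 1707) - 2260) = (-16 + 264)*((2174 + 1707) - 2260) = 248*(3881 - 2260) = 248*1621 = 402008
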